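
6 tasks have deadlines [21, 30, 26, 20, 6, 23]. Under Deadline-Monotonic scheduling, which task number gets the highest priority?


Sort tasks by relative deadline (ascending):
  Task 5: deadline = 6
  Task 4: deadline = 20
  Task 1: deadline = 21
  Task 6: deadline = 23
  Task 3: deadline = 26
  Task 2: deadline = 30
Priority order (highest first): [5, 4, 1, 6, 3, 2]
Highest priority task = 5

5


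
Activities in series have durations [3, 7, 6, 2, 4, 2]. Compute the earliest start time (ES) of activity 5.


Activity 5 starts after activities 1 through 4 complete.
Predecessor durations: [3, 7, 6, 2]
ES = 3 + 7 + 6 + 2 = 18

18


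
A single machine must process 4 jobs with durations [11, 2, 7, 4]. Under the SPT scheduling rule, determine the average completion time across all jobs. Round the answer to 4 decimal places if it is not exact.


Sort jobs by processing time (SPT order): [2, 4, 7, 11]
Compute completion times sequentially:
  Job 1: processing = 2, completes at 2
  Job 2: processing = 4, completes at 6
  Job 3: processing = 7, completes at 13
  Job 4: processing = 11, completes at 24
Sum of completion times = 45
Average completion time = 45/4 = 11.25

11.25


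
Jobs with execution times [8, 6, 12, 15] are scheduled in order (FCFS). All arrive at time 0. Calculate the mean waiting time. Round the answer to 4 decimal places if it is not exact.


FCFS order (as given): [8, 6, 12, 15]
Waiting times:
  Job 1: wait = 0
  Job 2: wait = 8
  Job 3: wait = 14
  Job 4: wait = 26
Sum of waiting times = 48
Average waiting time = 48/4 = 12.0

12.0


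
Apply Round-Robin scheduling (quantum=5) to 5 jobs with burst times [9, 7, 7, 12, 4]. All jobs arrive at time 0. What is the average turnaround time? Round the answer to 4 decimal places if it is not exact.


Time quantum = 5
Execution trace:
  J1 runs 5 units, time = 5
  J2 runs 5 units, time = 10
  J3 runs 5 units, time = 15
  J4 runs 5 units, time = 20
  J5 runs 4 units, time = 24
  J1 runs 4 units, time = 28
  J2 runs 2 units, time = 30
  J3 runs 2 units, time = 32
  J4 runs 5 units, time = 37
  J4 runs 2 units, time = 39
Finish times: [28, 30, 32, 39, 24]
Average turnaround = 153/5 = 30.6

30.6


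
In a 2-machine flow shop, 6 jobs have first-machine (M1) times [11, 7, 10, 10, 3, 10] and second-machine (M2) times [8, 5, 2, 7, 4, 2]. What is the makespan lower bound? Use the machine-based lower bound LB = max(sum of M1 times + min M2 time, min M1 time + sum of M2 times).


LB1 = sum(M1 times) + min(M2 times) = 51 + 2 = 53
LB2 = min(M1 times) + sum(M2 times) = 3 + 28 = 31
Lower bound = max(LB1, LB2) = max(53, 31) = 53

53


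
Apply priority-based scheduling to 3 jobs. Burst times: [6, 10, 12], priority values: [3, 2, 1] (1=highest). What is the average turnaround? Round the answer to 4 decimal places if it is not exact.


Sort by priority (ascending = highest first):
Order: [(1, 12), (2, 10), (3, 6)]
Completion times:
  Priority 1, burst=12, C=12
  Priority 2, burst=10, C=22
  Priority 3, burst=6, C=28
Average turnaround = 62/3 = 20.6667

20.6667


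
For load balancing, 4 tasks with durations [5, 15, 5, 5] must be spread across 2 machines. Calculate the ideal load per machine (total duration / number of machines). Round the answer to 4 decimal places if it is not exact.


Total processing time = 5 + 15 + 5 + 5 = 30
Number of machines = 2
Ideal balanced load = 30 / 2 = 15.0

15.0


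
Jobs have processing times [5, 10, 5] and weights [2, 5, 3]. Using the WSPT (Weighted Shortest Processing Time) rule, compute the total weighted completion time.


Compute p/w ratios and sort ascending (WSPT): [(5, 3), (10, 5), (5, 2)]
Compute weighted completion times:
  Job (p=5,w=3): C=5, w*C=3*5=15
  Job (p=10,w=5): C=15, w*C=5*15=75
  Job (p=5,w=2): C=20, w*C=2*20=40
Total weighted completion time = 130

130


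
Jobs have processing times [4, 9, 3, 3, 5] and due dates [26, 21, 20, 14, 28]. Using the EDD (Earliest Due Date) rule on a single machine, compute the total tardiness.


Sort by due date (EDD order): [(3, 14), (3, 20), (9, 21), (4, 26), (5, 28)]
Compute completion times and tardiness:
  Job 1: p=3, d=14, C=3, tardiness=max(0,3-14)=0
  Job 2: p=3, d=20, C=6, tardiness=max(0,6-20)=0
  Job 3: p=9, d=21, C=15, tardiness=max(0,15-21)=0
  Job 4: p=4, d=26, C=19, tardiness=max(0,19-26)=0
  Job 5: p=5, d=28, C=24, tardiness=max(0,24-28)=0
Total tardiness = 0

0


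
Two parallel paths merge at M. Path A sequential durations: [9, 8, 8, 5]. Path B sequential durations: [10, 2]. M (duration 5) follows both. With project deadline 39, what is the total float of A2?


Forward pass: ES(A2) = sum of predecessors on chain A = 9
EF = ES + duration = 9 + 8 = 17
Backward pass: LF(M) = deadline = 39; LS(M) = 39 - 5 = 34
LF(A2) = LS(M) - sum(successors on chain A) = 34 - 13 = 21
LS = LF - duration = 21 - 8 = 13
Total float = LS - ES = 13 - 9 = 4

4


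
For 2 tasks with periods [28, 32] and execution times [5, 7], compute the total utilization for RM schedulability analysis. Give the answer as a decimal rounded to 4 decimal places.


Compute individual utilizations (exact fractions):
  Task 1: C/T = 5/28 (approx. 0.1786)
  Task 2: C/T = 7/32 (approx. 0.2188)
Total utilization U = 5/28 + 7/32 = 89/224
Rounded to 4 decimal places: U = 0.3973
RM (Liu & Layland) bound for 2 tasks = 0.828427; compare with U = 89/224 (approx. 0.397321)
U <= bound, so schedulable by RM sufficient condition.

0.3973


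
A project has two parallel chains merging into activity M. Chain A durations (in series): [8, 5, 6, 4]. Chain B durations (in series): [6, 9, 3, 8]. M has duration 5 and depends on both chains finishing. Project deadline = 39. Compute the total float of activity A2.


Forward pass: ES(A2) = sum of predecessors on chain A = 8
EF = ES + duration = 8 + 5 = 13
Backward pass: LF(M) = deadline = 39; LS(M) = 39 - 5 = 34
LF(A2) = LS(M) - sum(successors on chain A) = 34 - 10 = 24
LS = LF - duration = 24 - 5 = 19
Total float = LS - ES = 19 - 8 = 11

11


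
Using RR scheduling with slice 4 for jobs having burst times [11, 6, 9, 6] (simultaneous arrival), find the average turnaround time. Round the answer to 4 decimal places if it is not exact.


Time quantum = 4
Execution trace:
  J1 runs 4 units, time = 4
  J2 runs 4 units, time = 8
  J3 runs 4 units, time = 12
  J4 runs 4 units, time = 16
  J1 runs 4 units, time = 20
  J2 runs 2 units, time = 22
  J3 runs 4 units, time = 26
  J4 runs 2 units, time = 28
  J1 runs 3 units, time = 31
  J3 runs 1 units, time = 32
Finish times: [31, 22, 32, 28]
Average turnaround = 113/4 = 28.25

28.25


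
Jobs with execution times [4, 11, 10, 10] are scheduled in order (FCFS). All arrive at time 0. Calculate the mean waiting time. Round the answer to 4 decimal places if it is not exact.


FCFS order (as given): [4, 11, 10, 10]
Waiting times:
  Job 1: wait = 0
  Job 2: wait = 4
  Job 3: wait = 15
  Job 4: wait = 25
Sum of waiting times = 44
Average waiting time = 44/4 = 11.0

11.0


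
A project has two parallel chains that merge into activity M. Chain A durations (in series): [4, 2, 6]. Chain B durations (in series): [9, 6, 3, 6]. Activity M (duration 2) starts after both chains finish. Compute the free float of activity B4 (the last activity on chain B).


ES(B4) = sum of predecessors on chain B = 18
EF(B4) = ES + duration = 18 + 6 = 24
Successor of B4 is M. ES(M) = max(sum(A), sum(B)) = max(12, 24) = 24
Free float = ES(successor) - EF(current) = 24 - 24 = 0

0


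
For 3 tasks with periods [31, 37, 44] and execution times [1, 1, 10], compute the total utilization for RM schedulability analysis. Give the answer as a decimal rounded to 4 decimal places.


Compute individual utilizations (exact fractions):
  Task 1: C/T = 1/31 (approx. 0.0323)
  Task 2: C/T = 1/37 (approx. 0.027)
  Task 3: C/T = 10/44 = 5/22 (approx. 0.2273)
Total utilization U = 1/31 + 1/37 + 5/22 = 7231/25234
Rounded to 4 decimal places: U = 0.2866
RM (Liu & Layland) bound for 3 tasks = 0.779763; compare with U = 7231/25234 (approx. 0.286558)
U <= bound, so schedulable by RM sufficient condition.

0.2866


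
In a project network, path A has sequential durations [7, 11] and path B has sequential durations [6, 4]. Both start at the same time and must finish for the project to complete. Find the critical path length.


Path A total = 7 + 11 = 18
Path B total = 6 + 4 = 10
Critical path = longest path = max(18, 10) = 18

18


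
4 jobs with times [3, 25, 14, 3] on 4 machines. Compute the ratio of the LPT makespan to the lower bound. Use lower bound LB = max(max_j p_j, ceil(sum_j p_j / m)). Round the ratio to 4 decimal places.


LPT order: [25, 14, 3, 3]
Machine loads after assignment: [25, 14, 3, 3]
LPT makespan = 25
Lower bound = max(max_job, ceil(total/4)) = max(25, 12) = 25
Ratio = 25 / 25 = 1.0

1.0


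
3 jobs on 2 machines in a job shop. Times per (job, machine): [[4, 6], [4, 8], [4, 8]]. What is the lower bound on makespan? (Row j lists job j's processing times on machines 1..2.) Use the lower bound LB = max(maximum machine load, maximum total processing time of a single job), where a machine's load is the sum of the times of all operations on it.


Machine loads:
  Machine 1: 4 + 4 + 4 = 12
  Machine 2: 6 + 8 + 8 = 22
Max machine load = 22
Job totals:
  Job 1: 10
  Job 2: 12
  Job 3: 12
Max job total = 12
Lower bound = max(22, 12) = 22

22


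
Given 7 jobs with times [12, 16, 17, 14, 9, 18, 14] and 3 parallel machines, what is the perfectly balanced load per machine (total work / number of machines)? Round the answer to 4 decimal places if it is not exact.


Total processing time = 12 + 16 + 17 + 14 + 9 + 18 + 14 = 100
Number of machines = 3
Ideal balanced load = 100 / 3 = 33.3333

33.3333


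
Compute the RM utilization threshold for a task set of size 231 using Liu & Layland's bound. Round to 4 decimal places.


Compute 2^(1/231) = 1.0030051436
Subtract 1: 1.0030051436 - 1 = 0.0030051436
Multiply by n: 231 * 0.0030051436 = 0.6941881716
Round to 4 dp: 0.6942

0.6942


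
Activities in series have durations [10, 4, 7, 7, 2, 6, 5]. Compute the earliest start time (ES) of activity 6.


Activity 6 starts after activities 1 through 5 complete.
Predecessor durations: [10, 4, 7, 7, 2]
ES = 10 + 4 + 7 + 7 + 2 = 30

30


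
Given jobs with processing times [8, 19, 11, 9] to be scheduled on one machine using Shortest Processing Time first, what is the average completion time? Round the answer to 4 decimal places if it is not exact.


Sort jobs by processing time (SPT order): [8, 9, 11, 19]
Compute completion times sequentially:
  Job 1: processing = 8, completes at 8
  Job 2: processing = 9, completes at 17
  Job 3: processing = 11, completes at 28
  Job 4: processing = 19, completes at 47
Sum of completion times = 100
Average completion time = 100/4 = 25.0

25.0


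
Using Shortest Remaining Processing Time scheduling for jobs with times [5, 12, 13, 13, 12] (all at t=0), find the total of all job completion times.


Since all jobs arrive at t=0, SRPT equals SPT ordering.
SPT order: [5, 12, 12, 13, 13]
Completion times:
  Job 1: p=5, C=5
  Job 2: p=12, C=17
  Job 3: p=12, C=29
  Job 4: p=13, C=42
  Job 5: p=13, C=55
Total completion time = 5 + 17 + 29 + 42 + 55 = 148

148


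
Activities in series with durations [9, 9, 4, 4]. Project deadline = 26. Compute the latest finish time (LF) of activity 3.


LF(activity 3) = deadline - sum of successor durations
Successors: activities 4 through 4 with durations [4]
Sum of successor durations = 4
LF = 26 - 4 = 22

22


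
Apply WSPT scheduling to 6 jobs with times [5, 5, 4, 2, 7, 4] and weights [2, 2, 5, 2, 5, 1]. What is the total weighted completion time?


Compute p/w ratios and sort ascending (WSPT): [(4, 5), (2, 2), (7, 5), (5, 2), (5, 2), (4, 1)]
Compute weighted completion times:
  Job (p=4,w=5): C=4, w*C=5*4=20
  Job (p=2,w=2): C=6, w*C=2*6=12
  Job (p=7,w=5): C=13, w*C=5*13=65
  Job (p=5,w=2): C=18, w*C=2*18=36
  Job (p=5,w=2): C=23, w*C=2*23=46
  Job (p=4,w=1): C=27, w*C=1*27=27
Total weighted completion time = 206

206


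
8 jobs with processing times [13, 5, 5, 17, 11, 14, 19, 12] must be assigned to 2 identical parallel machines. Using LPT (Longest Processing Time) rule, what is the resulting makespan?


Sort jobs in decreasing order (LPT): [19, 17, 14, 13, 12, 11, 5, 5]
Assign each job to the least loaded machine:
  Machine 1: jobs [19, 13, 11, 5], load = 48
  Machine 2: jobs [17, 14, 12, 5], load = 48
Makespan = max load = 48

48


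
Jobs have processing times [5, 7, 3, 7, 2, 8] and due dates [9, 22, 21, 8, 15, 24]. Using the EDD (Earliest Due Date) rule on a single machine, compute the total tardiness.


Sort by due date (EDD order): [(7, 8), (5, 9), (2, 15), (3, 21), (7, 22), (8, 24)]
Compute completion times and tardiness:
  Job 1: p=7, d=8, C=7, tardiness=max(0,7-8)=0
  Job 2: p=5, d=9, C=12, tardiness=max(0,12-9)=3
  Job 3: p=2, d=15, C=14, tardiness=max(0,14-15)=0
  Job 4: p=3, d=21, C=17, tardiness=max(0,17-21)=0
  Job 5: p=7, d=22, C=24, tardiness=max(0,24-22)=2
  Job 6: p=8, d=24, C=32, tardiness=max(0,32-24)=8
Total tardiness = 13

13


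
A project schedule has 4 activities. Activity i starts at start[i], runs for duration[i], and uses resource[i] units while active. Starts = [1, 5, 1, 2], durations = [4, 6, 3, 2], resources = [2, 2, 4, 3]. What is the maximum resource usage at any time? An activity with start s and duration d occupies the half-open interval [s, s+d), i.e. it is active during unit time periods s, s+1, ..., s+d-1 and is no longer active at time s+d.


Each activity i is active on [start_i, start_i + duration_i).
Compute total resource usage per time slot:
  t=0: active resources = [], total = 0
  t=1: active resources = [2, 4], total = 6
  t=2: active resources = [2, 4, 3], total = 9
  t=3: active resources = [2, 4, 3], total = 9
  t=4: active resources = [2], total = 2
  t=5: active resources = [2], total = 2
  t=6: active resources = [2], total = 2
  t=7: active resources = [2], total = 2
  t=8: active resources = [2], total = 2
  t=9: active resources = [2], total = 2
  t=10: active resources = [2], total = 2
Peak resource demand = 9

9


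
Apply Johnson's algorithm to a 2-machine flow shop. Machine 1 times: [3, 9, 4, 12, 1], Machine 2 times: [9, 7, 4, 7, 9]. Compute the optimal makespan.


Apply Johnson's rule:
  Group 1 (a <= b): [(5, 1, 9), (1, 3, 9), (3, 4, 4)]
  Group 2 (a > b): [(2, 9, 7), (4, 12, 7)]
Optimal job order: [5, 1, 3, 2, 4]
Schedule:
  Job 5: M1 done at 1, M2 done at 10
  Job 1: M1 done at 4, M2 done at 19
  Job 3: M1 done at 8, M2 done at 23
  Job 2: M1 done at 17, M2 done at 30
  Job 4: M1 done at 29, M2 done at 37
Makespan = 37

37


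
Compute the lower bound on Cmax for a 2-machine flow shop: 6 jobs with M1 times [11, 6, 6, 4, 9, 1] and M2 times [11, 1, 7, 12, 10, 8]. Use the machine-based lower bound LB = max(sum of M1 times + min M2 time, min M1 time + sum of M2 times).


LB1 = sum(M1 times) + min(M2 times) = 37 + 1 = 38
LB2 = min(M1 times) + sum(M2 times) = 1 + 49 = 50
Lower bound = max(LB1, LB2) = max(38, 50) = 50

50


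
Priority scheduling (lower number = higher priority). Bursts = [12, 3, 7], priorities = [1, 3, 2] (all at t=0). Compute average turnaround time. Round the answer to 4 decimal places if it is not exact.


Sort by priority (ascending = highest first):
Order: [(1, 12), (2, 7), (3, 3)]
Completion times:
  Priority 1, burst=12, C=12
  Priority 2, burst=7, C=19
  Priority 3, burst=3, C=22
Average turnaround = 53/3 = 17.6667

17.6667


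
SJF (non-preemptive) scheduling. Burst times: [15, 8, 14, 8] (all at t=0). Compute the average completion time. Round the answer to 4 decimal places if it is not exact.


SJF order (ascending): [8, 8, 14, 15]
Completion times:
  Job 1: burst=8, C=8
  Job 2: burst=8, C=16
  Job 3: burst=14, C=30
  Job 4: burst=15, C=45
Average completion = 99/4 = 24.75

24.75


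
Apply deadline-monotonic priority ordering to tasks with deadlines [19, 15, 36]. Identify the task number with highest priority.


Sort tasks by relative deadline (ascending):
  Task 2: deadline = 15
  Task 1: deadline = 19
  Task 3: deadline = 36
Priority order (highest first): [2, 1, 3]
Highest priority task = 2

2


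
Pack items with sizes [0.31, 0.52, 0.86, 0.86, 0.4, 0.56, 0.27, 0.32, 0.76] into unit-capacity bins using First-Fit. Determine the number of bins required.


Place items sequentially using First-Fit:
  Item 0.31 -> new Bin 1
  Item 0.52 -> Bin 1 (now 0.83)
  Item 0.86 -> new Bin 2
  Item 0.86 -> new Bin 3
  Item 0.4 -> new Bin 4
  Item 0.56 -> Bin 4 (now 0.96)
  Item 0.27 -> new Bin 5
  Item 0.32 -> Bin 5 (now 0.59)
  Item 0.76 -> new Bin 6
Total bins used = 6

6


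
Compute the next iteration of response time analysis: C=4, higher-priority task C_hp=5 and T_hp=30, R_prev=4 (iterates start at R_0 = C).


R_next = C + ceil(R_prev / T_hp) * C_hp
ceil(4 / 30) = ceil(0.1333) = 1
Interference = 1 * 5 = 5
R_next = 4 + 5 = 9

9


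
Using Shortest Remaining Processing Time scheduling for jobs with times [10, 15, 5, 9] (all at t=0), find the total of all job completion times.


Since all jobs arrive at t=0, SRPT equals SPT ordering.
SPT order: [5, 9, 10, 15]
Completion times:
  Job 1: p=5, C=5
  Job 2: p=9, C=14
  Job 3: p=10, C=24
  Job 4: p=15, C=39
Total completion time = 5 + 14 + 24 + 39 = 82

82


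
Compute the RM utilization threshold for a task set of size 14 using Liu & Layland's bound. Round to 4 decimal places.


Compute 2^(1/14) = 1.0507566387
Subtract 1: 1.0507566387 - 1 = 0.0507566387
Multiply by n: 14 * 0.0507566387 = 0.7105929418
Round to 4 dp: 0.7106

0.7106


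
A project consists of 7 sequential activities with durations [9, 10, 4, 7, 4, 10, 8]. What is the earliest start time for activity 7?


Activity 7 starts after activities 1 through 6 complete.
Predecessor durations: [9, 10, 4, 7, 4, 10]
ES = 9 + 10 + 4 + 7 + 4 + 10 = 44

44


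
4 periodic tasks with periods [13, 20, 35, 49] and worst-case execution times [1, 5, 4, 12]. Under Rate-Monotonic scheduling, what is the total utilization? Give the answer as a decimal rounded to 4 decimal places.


Compute individual utilizations (exact fractions):
  Task 1: C/T = 1/13 (approx. 0.0769)
  Task 2: C/T = 5/20 = 1/4 (approx. 0.25)
  Task 3: C/T = 4/35 (approx. 0.1143)
  Task 4: C/T = 12/49 (approx. 0.2449)
Total utilization U = 1/13 + 1/4 + 4/35 + 12/49 = 8741/12740
Rounded to 4 decimal places: U = 0.6861
RM (Liu & Layland) bound for 4 tasks = 0.756828; compare with U = 8741/12740 (approx. 0.686107)
U <= bound, so schedulable by RM sufficient condition.

0.6861


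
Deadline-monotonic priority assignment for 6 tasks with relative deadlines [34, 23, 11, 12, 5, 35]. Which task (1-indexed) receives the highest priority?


Sort tasks by relative deadline (ascending):
  Task 5: deadline = 5
  Task 3: deadline = 11
  Task 4: deadline = 12
  Task 2: deadline = 23
  Task 1: deadline = 34
  Task 6: deadline = 35
Priority order (highest first): [5, 3, 4, 2, 1, 6]
Highest priority task = 5

5


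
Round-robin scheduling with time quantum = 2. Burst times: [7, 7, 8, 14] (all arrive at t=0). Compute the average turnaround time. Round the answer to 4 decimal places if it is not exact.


Time quantum = 2
Execution trace:
  J1 runs 2 units, time = 2
  J2 runs 2 units, time = 4
  J3 runs 2 units, time = 6
  J4 runs 2 units, time = 8
  J1 runs 2 units, time = 10
  J2 runs 2 units, time = 12
  J3 runs 2 units, time = 14
  J4 runs 2 units, time = 16
  J1 runs 2 units, time = 18
  J2 runs 2 units, time = 20
  J3 runs 2 units, time = 22
  J4 runs 2 units, time = 24
  J1 runs 1 units, time = 25
  J2 runs 1 units, time = 26
  J3 runs 2 units, time = 28
  J4 runs 2 units, time = 30
  J4 runs 2 units, time = 32
  J4 runs 2 units, time = 34
  J4 runs 2 units, time = 36
Finish times: [25, 26, 28, 36]
Average turnaround = 115/4 = 28.75

28.75


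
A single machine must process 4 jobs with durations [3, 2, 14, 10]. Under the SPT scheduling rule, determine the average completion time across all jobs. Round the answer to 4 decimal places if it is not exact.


Sort jobs by processing time (SPT order): [2, 3, 10, 14]
Compute completion times sequentially:
  Job 1: processing = 2, completes at 2
  Job 2: processing = 3, completes at 5
  Job 3: processing = 10, completes at 15
  Job 4: processing = 14, completes at 29
Sum of completion times = 51
Average completion time = 51/4 = 12.75

12.75


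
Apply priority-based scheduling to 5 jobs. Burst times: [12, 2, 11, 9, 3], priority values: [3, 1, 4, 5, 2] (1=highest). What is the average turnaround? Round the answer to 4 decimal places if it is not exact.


Sort by priority (ascending = highest first):
Order: [(1, 2), (2, 3), (3, 12), (4, 11), (5, 9)]
Completion times:
  Priority 1, burst=2, C=2
  Priority 2, burst=3, C=5
  Priority 3, burst=12, C=17
  Priority 4, burst=11, C=28
  Priority 5, burst=9, C=37
Average turnaround = 89/5 = 17.8

17.8


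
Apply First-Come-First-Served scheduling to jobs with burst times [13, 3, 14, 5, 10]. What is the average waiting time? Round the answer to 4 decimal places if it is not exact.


FCFS order (as given): [13, 3, 14, 5, 10]
Waiting times:
  Job 1: wait = 0
  Job 2: wait = 13
  Job 3: wait = 16
  Job 4: wait = 30
  Job 5: wait = 35
Sum of waiting times = 94
Average waiting time = 94/5 = 18.8

18.8


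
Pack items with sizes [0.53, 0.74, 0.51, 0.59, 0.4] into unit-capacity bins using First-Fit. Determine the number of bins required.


Place items sequentially using First-Fit:
  Item 0.53 -> new Bin 1
  Item 0.74 -> new Bin 2
  Item 0.51 -> new Bin 3
  Item 0.59 -> new Bin 4
  Item 0.4 -> Bin 1 (now 0.93)
Total bins used = 4

4


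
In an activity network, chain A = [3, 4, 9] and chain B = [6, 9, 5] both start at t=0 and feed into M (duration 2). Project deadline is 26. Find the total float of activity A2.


Forward pass: ES(A2) = sum of predecessors on chain A = 3
EF = ES + duration = 3 + 4 = 7
Backward pass: LF(M) = deadline = 26; LS(M) = 26 - 2 = 24
LF(A2) = LS(M) - sum(successors on chain A) = 24 - 9 = 15
LS = LF - duration = 15 - 4 = 11
Total float = LS - ES = 11 - 3 = 8

8


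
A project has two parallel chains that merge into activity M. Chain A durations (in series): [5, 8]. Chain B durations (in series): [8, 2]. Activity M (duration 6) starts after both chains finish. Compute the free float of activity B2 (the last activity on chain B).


ES(B2) = sum of predecessors on chain B = 8
EF(B2) = ES + duration = 8 + 2 = 10
Successor of B2 is M. ES(M) = max(sum(A), sum(B)) = max(13, 10) = 13
Free float = ES(successor) - EF(current) = 13 - 10 = 3

3


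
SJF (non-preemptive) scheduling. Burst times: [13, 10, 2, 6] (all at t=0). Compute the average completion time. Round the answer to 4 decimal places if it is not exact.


SJF order (ascending): [2, 6, 10, 13]
Completion times:
  Job 1: burst=2, C=2
  Job 2: burst=6, C=8
  Job 3: burst=10, C=18
  Job 4: burst=13, C=31
Average completion = 59/4 = 14.75

14.75


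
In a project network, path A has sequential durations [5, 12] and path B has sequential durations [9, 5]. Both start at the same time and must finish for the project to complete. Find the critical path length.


Path A total = 5 + 12 = 17
Path B total = 9 + 5 = 14
Critical path = longest path = max(17, 14) = 17

17


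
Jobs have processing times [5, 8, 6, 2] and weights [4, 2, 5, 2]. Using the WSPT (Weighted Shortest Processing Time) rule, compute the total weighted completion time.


Compute p/w ratios and sort ascending (WSPT): [(2, 2), (6, 5), (5, 4), (8, 2)]
Compute weighted completion times:
  Job (p=2,w=2): C=2, w*C=2*2=4
  Job (p=6,w=5): C=8, w*C=5*8=40
  Job (p=5,w=4): C=13, w*C=4*13=52
  Job (p=8,w=2): C=21, w*C=2*21=42
Total weighted completion time = 138

138


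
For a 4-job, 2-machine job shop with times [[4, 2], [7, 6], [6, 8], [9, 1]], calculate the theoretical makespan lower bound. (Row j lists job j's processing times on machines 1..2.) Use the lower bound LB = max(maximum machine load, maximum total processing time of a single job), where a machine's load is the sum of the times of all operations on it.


Machine loads:
  Machine 1: 4 + 7 + 6 + 9 = 26
  Machine 2: 2 + 6 + 8 + 1 = 17
Max machine load = 26
Job totals:
  Job 1: 6
  Job 2: 13
  Job 3: 14
  Job 4: 10
Max job total = 14
Lower bound = max(26, 14) = 26

26


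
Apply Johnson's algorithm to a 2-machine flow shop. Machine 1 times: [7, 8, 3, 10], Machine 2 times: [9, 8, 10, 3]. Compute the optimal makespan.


Apply Johnson's rule:
  Group 1 (a <= b): [(3, 3, 10), (1, 7, 9), (2, 8, 8)]
  Group 2 (a > b): [(4, 10, 3)]
Optimal job order: [3, 1, 2, 4]
Schedule:
  Job 3: M1 done at 3, M2 done at 13
  Job 1: M1 done at 10, M2 done at 22
  Job 2: M1 done at 18, M2 done at 30
  Job 4: M1 done at 28, M2 done at 33
Makespan = 33

33


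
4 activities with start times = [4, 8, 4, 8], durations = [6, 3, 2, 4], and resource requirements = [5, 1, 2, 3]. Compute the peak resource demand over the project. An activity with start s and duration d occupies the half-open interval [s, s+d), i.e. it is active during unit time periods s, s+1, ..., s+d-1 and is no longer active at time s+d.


Each activity i is active on [start_i, start_i + duration_i).
Compute total resource usage per time slot:
  t=0: active resources = [], total = 0
  t=1: active resources = [], total = 0
  t=2: active resources = [], total = 0
  t=3: active resources = [], total = 0
  t=4: active resources = [5, 2], total = 7
  t=5: active resources = [5, 2], total = 7
  t=6: active resources = [5], total = 5
  t=7: active resources = [5], total = 5
  t=8: active resources = [5, 1, 3], total = 9
  t=9: active resources = [5, 1, 3], total = 9
  t=10: active resources = [1, 3], total = 4
  t=11: active resources = [3], total = 3
Peak resource demand = 9

9


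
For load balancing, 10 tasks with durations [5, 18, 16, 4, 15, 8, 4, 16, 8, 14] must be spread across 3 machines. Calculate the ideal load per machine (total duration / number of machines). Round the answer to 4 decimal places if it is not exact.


Total processing time = 5 + 18 + 16 + 4 + 15 + 8 + 4 + 16 + 8 + 14 = 108
Number of machines = 3
Ideal balanced load = 108 / 3 = 36.0

36.0


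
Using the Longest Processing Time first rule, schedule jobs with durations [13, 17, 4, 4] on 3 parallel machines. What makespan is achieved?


Sort jobs in decreasing order (LPT): [17, 13, 4, 4]
Assign each job to the least loaded machine:
  Machine 1: jobs [17], load = 17
  Machine 2: jobs [13], load = 13
  Machine 3: jobs [4, 4], load = 8
Makespan = max load = 17

17


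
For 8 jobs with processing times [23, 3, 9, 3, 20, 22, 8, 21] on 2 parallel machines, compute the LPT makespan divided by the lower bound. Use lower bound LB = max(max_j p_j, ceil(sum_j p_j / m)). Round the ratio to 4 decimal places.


LPT order: [23, 22, 21, 20, 9, 8, 3, 3]
Machine loads after assignment: [55, 54]
LPT makespan = 55
Lower bound = max(max_job, ceil(total/2)) = max(23, 55) = 55
Ratio = 55 / 55 = 1.0

1.0


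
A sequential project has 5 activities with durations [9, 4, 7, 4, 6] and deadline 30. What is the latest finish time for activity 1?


LF(activity 1) = deadline - sum of successor durations
Successors: activities 2 through 5 with durations [4, 7, 4, 6]
Sum of successor durations = 21
LF = 30 - 21 = 9

9


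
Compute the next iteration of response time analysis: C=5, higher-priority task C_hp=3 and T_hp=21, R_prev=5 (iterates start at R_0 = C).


R_next = C + ceil(R_prev / T_hp) * C_hp
ceil(5 / 21) = ceil(0.2381) = 1
Interference = 1 * 3 = 3
R_next = 5 + 3 = 8

8


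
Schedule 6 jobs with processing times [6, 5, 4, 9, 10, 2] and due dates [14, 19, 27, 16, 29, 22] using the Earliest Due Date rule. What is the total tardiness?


Sort by due date (EDD order): [(6, 14), (9, 16), (5, 19), (2, 22), (4, 27), (10, 29)]
Compute completion times and tardiness:
  Job 1: p=6, d=14, C=6, tardiness=max(0,6-14)=0
  Job 2: p=9, d=16, C=15, tardiness=max(0,15-16)=0
  Job 3: p=5, d=19, C=20, tardiness=max(0,20-19)=1
  Job 4: p=2, d=22, C=22, tardiness=max(0,22-22)=0
  Job 5: p=4, d=27, C=26, tardiness=max(0,26-27)=0
  Job 6: p=10, d=29, C=36, tardiness=max(0,36-29)=7
Total tardiness = 8

8


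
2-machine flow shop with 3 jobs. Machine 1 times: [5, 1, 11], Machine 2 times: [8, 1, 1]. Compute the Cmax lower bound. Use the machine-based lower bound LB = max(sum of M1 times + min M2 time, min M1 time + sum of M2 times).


LB1 = sum(M1 times) + min(M2 times) = 17 + 1 = 18
LB2 = min(M1 times) + sum(M2 times) = 1 + 10 = 11
Lower bound = max(LB1, LB2) = max(18, 11) = 18

18


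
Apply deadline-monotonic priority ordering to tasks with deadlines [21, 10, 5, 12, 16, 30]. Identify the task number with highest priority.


Sort tasks by relative deadline (ascending):
  Task 3: deadline = 5
  Task 2: deadline = 10
  Task 4: deadline = 12
  Task 5: deadline = 16
  Task 1: deadline = 21
  Task 6: deadline = 30
Priority order (highest first): [3, 2, 4, 5, 1, 6]
Highest priority task = 3

3


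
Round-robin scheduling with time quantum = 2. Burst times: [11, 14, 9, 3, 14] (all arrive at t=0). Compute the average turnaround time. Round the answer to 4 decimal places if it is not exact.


Time quantum = 2
Execution trace:
  J1 runs 2 units, time = 2
  J2 runs 2 units, time = 4
  J3 runs 2 units, time = 6
  J4 runs 2 units, time = 8
  J5 runs 2 units, time = 10
  J1 runs 2 units, time = 12
  J2 runs 2 units, time = 14
  J3 runs 2 units, time = 16
  J4 runs 1 units, time = 17
  J5 runs 2 units, time = 19
  J1 runs 2 units, time = 21
  J2 runs 2 units, time = 23
  J3 runs 2 units, time = 25
  J5 runs 2 units, time = 27
  J1 runs 2 units, time = 29
  J2 runs 2 units, time = 31
  J3 runs 2 units, time = 33
  J5 runs 2 units, time = 35
  J1 runs 2 units, time = 37
  J2 runs 2 units, time = 39
  J3 runs 1 units, time = 40
  J5 runs 2 units, time = 42
  J1 runs 1 units, time = 43
  J2 runs 2 units, time = 45
  J5 runs 2 units, time = 47
  J2 runs 2 units, time = 49
  J5 runs 2 units, time = 51
Finish times: [43, 49, 40, 17, 51]
Average turnaround = 200/5 = 40.0

40.0


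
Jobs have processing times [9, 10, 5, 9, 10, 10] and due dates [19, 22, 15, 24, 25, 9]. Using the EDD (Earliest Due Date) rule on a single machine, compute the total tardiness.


Sort by due date (EDD order): [(10, 9), (5, 15), (9, 19), (10, 22), (9, 24), (10, 25)]
Compute completion times and tardiness:
  Job 1: p=10, d=9, C=10, tardiness=max(0,10-9)=1
  Job 2: p=5, d=15, C=15, tardiness=max(0,15-15)=0
  Job 3: p=9, d=19, C=24, tardiness=max(0,24-19)=5
  Job 4: p=10, d=22, C=34, tardiness=max(0,34-22)=12
  Job 5: p=9, d=24, C=43, tardiness=max(0,43-24)=19
  Job 6: p=10, d=25, C=53, tardiness=max(0,53-25)=28
Total tardiness = 65

65


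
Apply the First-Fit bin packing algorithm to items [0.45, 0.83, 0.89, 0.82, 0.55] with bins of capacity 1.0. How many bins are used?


Place items sequentially using First-Fit:
  Item 0.45 -> new Bin 1
  Item 0.83 -> new Bin 2
  Item 0.89 -> new Bin 3
  Item 0.82 -> new Bin 4
  Item 0.55 -> Bin 1 (now 1.0)
Total bins used = 4

4


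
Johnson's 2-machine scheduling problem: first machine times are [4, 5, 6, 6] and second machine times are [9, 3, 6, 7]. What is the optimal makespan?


Apply Johnson's rule:
  Group 1 (a <= b): [(1, 4, 9), (3, 6, 6), (4, 6, 7)]
  Group 2 (a > b): [(2, 5, 3)]
Optimal job order: [1, 3, 4, 2]
Schedule:
  Job 1: M1 done at 4, M2 done at 13
  Job 3: M1 done at 10, M2 done at 19
  Job 4: M1 done at 16, M2 done at 26
  Job 2: M1 done at 21, M2 done at 29
Makespan = 29

29


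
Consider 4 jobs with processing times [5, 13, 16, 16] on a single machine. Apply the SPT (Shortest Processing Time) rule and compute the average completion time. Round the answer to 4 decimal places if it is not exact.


Sort jobs by processing time (SPT order): [5, 13, 16, 16]
Compute completion times sequentially:
  Job 1: processing = 5, completes at 5
  Job 2: processing = 13, completes at 18
  Job 3: processing = 16, completes at 34
  Job 4: processing = 16, completes at 50
Sum of completion times = 107
Average completion time = 107/4 = 26.75

26.75


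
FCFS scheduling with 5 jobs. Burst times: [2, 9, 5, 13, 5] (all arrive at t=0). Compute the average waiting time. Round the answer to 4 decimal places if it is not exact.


FCFS order (as given): [2, 9, 5, 13, 5]
Waiting times:
  Job 1: wait = 0
  Job 2: wait = 2
  Job 3: wait = 11
  Job 4: wait = 16
  Job 5: wait = 29
Sum of waiting times = 58
Average waiting time = 58/5 = 11.6

11.6


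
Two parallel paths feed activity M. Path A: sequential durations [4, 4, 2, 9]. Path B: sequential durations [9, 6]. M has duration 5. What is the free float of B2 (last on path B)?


ES(B2) = sum of predecessors on chain B = 9
EF(B2) = ES + duration = 9 + 6 = 15
Successor of B2 is M. ES(M) = max(sum(A), sum(B)) = max(19, 15) = 19
Free float = ES(successor) - EF(current) = 19 - 15 = 4

4


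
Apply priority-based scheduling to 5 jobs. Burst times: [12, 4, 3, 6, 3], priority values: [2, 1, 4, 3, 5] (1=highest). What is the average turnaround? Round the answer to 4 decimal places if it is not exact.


Sort by priority (ascending = highest first):
Order: [(1, 4), (2, 12), (3, 6), (4, 3), (5, 3)]
Completion times:
  Priority 1, burst=4, C=4
  Priority 2, burst=12, C=16
  Priority 3, burst=6, C=22
  Priority 4, burst=3, C=25
  Priority 5, burst=3, C=28
Average turnaround = 95/5 = 19.0

19.0


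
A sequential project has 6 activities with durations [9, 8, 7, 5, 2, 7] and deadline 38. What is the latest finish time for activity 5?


LF(activity 5) = deadline - sum of successor durations
Successors: activities 6 through 6 with durations [7]
Sum of successor durations = 7
LF = 38 - 7 = 31

31


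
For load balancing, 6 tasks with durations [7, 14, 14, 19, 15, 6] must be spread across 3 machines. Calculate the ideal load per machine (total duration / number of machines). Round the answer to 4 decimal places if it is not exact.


Total processing time = 7 + 14 + 14 + 19 + 15 + 6 = 75
Number of machines = 3
Ideal balanced load = 75 / 3 = 25.0

25.0


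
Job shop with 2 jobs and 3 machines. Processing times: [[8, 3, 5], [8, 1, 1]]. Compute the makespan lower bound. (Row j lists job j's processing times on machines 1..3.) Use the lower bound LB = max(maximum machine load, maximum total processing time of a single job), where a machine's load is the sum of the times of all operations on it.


Machine loads:
  Machine 1: 8 + 8 = 16
  Machine 2: 3 + 1 = 4
  Machine 3: 5 + 1 = 6
Max machine load = 16
Job totals:
  Job 1: 16
  Job 2: 10
Max job total = 16
Lower bound = max(16, 16) = 16

16


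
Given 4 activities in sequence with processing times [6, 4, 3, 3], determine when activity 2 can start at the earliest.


Activity 2 starts after activities 1 through 1 complete.
Predecessor durations: [6]
ES = 6 = 6

6


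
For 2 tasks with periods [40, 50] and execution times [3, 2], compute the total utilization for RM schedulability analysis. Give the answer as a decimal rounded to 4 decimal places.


Compute individual utilizations (exact fractions):
  Task 1: C/T = 3/40 (approx. 0.075)
  Task 2: C/T = 2/50 = 1/25 (approx. 0.04)
Total utilization U = 3/40 + 1/25 = 23/200
Rounded to 4 decimal places: U = 0.1150
RM (Liu & Layland) bound for 2 tasks = 0.828427; compare with U = 23/200 (approx. 0.115000)
U <= bound, so schedulable by RM sufficient condition.

0.1150


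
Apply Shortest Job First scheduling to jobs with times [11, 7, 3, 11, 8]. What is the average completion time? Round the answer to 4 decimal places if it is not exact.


SJF order (ascending): [3, 7, 8, 11, 11]
Completion times:
  Job 1: burst=3, C=3
  Job 2: burst=7, C=10
  Job 3: burst=8, C=18
  Job 4: burst=11, C=29
  Job 5: burst=11, C=40
Average completion = 100/5 = 20.0

20.0


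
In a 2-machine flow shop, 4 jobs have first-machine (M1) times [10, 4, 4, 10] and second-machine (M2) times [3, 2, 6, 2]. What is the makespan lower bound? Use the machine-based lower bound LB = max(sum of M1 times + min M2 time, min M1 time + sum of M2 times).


LB1 = sum(M1 times) + min(M2 times) = 28 + 2 = 30
LB2 = min(M1 times) + sum(M2 times) = 4 + 13 = 17
Lower bound = max(LB1, LB2) = max(30, 17) = 30

30


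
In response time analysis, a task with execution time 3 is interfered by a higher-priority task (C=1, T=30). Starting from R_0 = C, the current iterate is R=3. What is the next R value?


R_next = C + ceil(R_prev / T_hp) * C_hp
ceil(3 / 30) = ceil(0.1) = 1
Interference = 1 * 1 = 1
R_next = 3 + 1 = 4

4


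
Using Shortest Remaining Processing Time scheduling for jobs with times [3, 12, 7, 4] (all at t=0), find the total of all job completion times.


Since all jobs arrive at t=0, SRPT equals SPT ordering.
SPT order: [3, 4, 7, 12]
Completion times:
  Job 1: p=3, C=3
  Job 2: p=4, C=7
  Job 3: p=7, C=14
  Job 4: p=12, C=26
Total completion time = 3 + 7 + 14 + 26 = 50

50


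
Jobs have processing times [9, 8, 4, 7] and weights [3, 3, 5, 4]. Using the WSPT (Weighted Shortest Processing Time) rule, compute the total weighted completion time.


Compute p/w ratios and sort ascending (WSPT): [(4, 5), (7, 4), (8, 3), (9, 3)]
Compute weighted completion times:
  Job (p=4,w=5): C=4, w*C=5*4=20
  Job (p=7,w=4): C=11, w*C=4*11=44
  Job (p=8,w=3): C=19, w*C=3*19=57
  Job (p=9,w=3): C=28, w*C=3*28=84
Total weighted completion time = 205

205


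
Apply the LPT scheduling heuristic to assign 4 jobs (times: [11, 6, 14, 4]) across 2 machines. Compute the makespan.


Sort jobs in decreasing order (LPT): [14, 11, 6, 4]
Assign each job to the least loaded machine:
  Machine 1: jobs [14, 4], load = 18
  Machine 2: jobs [11, 6], load = 17
Makespan = max load = 18

18


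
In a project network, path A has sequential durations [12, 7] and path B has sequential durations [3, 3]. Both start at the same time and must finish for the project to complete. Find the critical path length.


Path A total = 12 + 7 = 19
Path B total = 3 + 3 = 6
Critical path = longest path = max(19, 6) = 19

19


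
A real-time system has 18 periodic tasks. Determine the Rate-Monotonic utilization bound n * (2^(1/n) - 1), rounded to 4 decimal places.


Compute 2^(1/18) = 1.0392592260
Subtract 1: 1.0392592260 - 1 = 0.0392592260
Multiply by n: 18 * 0.0392592260 = 0.7066660680
Round to 4 dp: 0.7067

0.7067


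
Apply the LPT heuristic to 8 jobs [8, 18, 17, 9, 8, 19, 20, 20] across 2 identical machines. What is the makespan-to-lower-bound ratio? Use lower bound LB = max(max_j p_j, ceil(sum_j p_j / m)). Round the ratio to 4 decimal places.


LPT order: [20, 20, 19, 18, 17, 9, 8, 8]
Machine loads after assignment: [56, 63]
LPT makespan = 63
Lower bound = max(max_job, ceil(total/2)) = max(20, 60) = 60
Ratio = 63 / 60 = 1.05

1.05


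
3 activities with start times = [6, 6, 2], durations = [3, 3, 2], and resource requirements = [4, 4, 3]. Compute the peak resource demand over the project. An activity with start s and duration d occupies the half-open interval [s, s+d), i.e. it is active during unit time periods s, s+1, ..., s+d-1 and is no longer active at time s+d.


Each activity i is active on [start_i, start_i + duration_i).
Compute total resource usage per time slot:
  t=0: active resources = [], total = 0
  t=1: active resources = [], total = 0
  t=2: active resources = [3], total = 3
  t=3: active resources = [3], total = 3
  t=4: active resources = [], total = 0
  t=5: active resources = [], total = 0
  t=6: active resources = [4, 4], total = 8
  t=7: active resources = [4, 4], total = 8
  t=8: active resources = [4, 4], total = 8
Peak resource demand = 8

8


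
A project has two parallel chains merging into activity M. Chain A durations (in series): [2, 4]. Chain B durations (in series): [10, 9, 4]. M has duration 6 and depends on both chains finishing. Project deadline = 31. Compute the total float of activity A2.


Forward pass: ES(A2) = sum of predecessors on chain A = 2
EF = ES + duration = 2 + 4 = 6
Backward pass: LF(M) = deadline = 31; LS(M) = 31 - 6 = 25
LF(A2) = LS(M) - sum(successors on chain A) = 25 - 0 = 25
LS = LF - duration = 25 - 4 = 21
Total float = LS - ES = 21 - 2 = 19

19
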